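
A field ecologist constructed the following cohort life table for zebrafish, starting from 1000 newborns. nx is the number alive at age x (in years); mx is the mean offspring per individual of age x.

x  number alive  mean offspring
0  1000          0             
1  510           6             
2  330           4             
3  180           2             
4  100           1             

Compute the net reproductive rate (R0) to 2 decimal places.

lx = nx/n0 = nx/1000: 1, 0.51, 0.33, 0.18, 0.1
lx·mx by age: 0, 3.06, 1.32, 0.36, 0.1
R0 = Σ lx·mx = 4.84 → 4.84

4.84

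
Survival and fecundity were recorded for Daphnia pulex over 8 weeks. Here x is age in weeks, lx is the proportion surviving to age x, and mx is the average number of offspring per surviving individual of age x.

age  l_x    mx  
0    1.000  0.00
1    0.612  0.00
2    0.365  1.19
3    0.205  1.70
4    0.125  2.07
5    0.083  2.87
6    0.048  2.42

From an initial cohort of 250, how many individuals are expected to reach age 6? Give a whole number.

12

Expected survivors = N0 · l_6 = 250 × 0.048 = 12 → 12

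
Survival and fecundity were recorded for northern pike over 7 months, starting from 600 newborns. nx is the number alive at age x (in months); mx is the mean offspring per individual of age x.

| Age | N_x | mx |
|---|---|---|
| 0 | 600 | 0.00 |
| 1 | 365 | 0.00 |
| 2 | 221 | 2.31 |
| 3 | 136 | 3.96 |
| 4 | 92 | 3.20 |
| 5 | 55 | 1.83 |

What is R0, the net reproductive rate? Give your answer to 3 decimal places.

lx = nx/n0 = nx/600: 1, 0.60833…, 0.36833…, 0.22667…, 0.15333…, 0.09167…
lx·mx by age: 0, 0, 0.85085…, 0.8976…, 0.490667…, 0.16775…
R0 = Σ lx·mx = 2.406867… → 2.407

2.407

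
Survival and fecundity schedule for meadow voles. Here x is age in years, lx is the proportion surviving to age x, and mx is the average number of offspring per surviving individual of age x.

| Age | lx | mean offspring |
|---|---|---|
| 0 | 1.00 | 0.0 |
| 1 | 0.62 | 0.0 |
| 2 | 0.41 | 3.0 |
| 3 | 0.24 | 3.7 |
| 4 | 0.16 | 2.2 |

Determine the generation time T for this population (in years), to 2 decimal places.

2.64

lx·mx: 0, 0, 1.23, 0.888, 0.352 → R0 = 2.47
x·lx·mx: 0, 0, 2.46, 2.664, 1.408 → Σ = 6.532
T = 6.532 / 2.47 = 2.644534… → 2.64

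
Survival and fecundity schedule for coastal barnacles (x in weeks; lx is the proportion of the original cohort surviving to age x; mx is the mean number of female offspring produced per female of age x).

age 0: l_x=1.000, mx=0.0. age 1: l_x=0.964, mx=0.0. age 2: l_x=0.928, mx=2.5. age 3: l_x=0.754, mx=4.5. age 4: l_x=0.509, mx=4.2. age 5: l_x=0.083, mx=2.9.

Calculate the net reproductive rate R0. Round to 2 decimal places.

8.09

lx·mx by age: 0, 0, 2.32, 3.393, 2.1378, 0.2407
R0 = Σ lx·mx = 8.0915 → 8.09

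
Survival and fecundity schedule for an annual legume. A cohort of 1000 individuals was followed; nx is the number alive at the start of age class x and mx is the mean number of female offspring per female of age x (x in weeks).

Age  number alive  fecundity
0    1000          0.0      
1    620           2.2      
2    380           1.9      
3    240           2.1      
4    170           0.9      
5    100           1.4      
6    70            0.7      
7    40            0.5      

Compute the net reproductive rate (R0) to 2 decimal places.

2.95

lx = nx/n0 = nx/1000: 1, 0.62, 0.38, 0.24, 0.17, 0.1, 0.07, 0.04
lx·mx by age: 0, 1.364, 0.722, 0.504, 0.153, 0.14, 0.049, 0.02
R0 = Σ lx·mx = 2.952 → 2.95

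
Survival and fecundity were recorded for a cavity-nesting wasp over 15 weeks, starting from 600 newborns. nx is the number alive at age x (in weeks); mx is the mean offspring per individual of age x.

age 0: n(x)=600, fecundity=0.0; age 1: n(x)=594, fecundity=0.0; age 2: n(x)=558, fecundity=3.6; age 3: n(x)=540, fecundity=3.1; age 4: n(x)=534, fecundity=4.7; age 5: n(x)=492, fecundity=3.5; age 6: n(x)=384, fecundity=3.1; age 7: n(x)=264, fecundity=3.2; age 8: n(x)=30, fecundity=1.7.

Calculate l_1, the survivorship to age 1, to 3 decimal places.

0.990

l_1 = n_1/n_0 = 594/600 = 0.99 → 0.990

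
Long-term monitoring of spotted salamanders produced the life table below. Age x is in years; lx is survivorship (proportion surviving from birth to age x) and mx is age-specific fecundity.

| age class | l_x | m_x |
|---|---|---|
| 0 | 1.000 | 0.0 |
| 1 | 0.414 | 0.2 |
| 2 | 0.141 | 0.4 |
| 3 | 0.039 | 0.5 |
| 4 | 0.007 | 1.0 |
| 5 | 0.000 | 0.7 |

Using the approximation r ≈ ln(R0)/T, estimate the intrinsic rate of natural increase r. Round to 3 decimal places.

-1.056

R0 = Σ lx·mx = 0 + 0.0828 + 0.0564 + 0.0195 + 0.007 + 0 = 0.1657
Σ x·lx·mx = 0.2821; T = 0.2821/0.1657 = 1.70247…
r ≈ ln(R0)/T = ln(0.1657)/1.70247… = -1.05586… → -1.056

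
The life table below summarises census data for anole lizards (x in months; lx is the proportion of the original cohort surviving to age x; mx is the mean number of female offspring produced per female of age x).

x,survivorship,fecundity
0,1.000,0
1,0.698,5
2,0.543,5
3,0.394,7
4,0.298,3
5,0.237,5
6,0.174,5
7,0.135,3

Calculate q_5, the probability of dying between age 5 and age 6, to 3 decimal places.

0.266

q_5 = (l_5 − l_6) / l_5 = (0.237 − 0.174) / 0.237
     = 0.063 / 0.237 = 0.265823… → 0.266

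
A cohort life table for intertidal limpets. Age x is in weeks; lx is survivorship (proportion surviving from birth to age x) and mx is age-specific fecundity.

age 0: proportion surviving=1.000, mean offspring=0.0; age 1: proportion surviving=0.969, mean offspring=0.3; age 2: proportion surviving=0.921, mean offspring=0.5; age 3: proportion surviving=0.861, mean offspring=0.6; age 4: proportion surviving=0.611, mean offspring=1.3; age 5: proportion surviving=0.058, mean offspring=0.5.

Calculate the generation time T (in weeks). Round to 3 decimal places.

lx·mx: 0, 0.2907, 0.4605, 0.5166, 0.7943, 0.029 → R0 = 2.0911
x·lx·mx: 0, 0.2907, 0.921, 1.5498, 3.1772, 0.145 → Σ = 6.0837
T = 6.0837 / 2.0911 = 2.90933… → 2.909

2.909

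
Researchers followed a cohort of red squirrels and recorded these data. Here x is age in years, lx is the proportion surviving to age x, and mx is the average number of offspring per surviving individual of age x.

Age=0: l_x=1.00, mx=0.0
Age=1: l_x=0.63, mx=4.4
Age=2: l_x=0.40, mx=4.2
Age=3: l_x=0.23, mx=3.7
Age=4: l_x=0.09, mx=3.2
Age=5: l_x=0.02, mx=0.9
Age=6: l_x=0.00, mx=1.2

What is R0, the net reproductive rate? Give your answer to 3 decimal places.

5.609

lx·mx by age: 0, 2.772, 1.68, 0.851, 0.288, 0.018, 0
R0 = Σ lx·mx = 5.609 → 5.609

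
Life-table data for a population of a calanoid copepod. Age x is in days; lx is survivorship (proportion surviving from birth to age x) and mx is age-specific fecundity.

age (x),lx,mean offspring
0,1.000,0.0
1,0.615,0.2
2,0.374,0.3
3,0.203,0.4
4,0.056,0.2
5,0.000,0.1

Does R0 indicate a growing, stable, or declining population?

declining

R0 = Σ lx·mx = 0 + 0.123 + 0.1122 + 0.0812 + 0.0112 + 0 = 0.3276
R0 < 1, so the population is declining.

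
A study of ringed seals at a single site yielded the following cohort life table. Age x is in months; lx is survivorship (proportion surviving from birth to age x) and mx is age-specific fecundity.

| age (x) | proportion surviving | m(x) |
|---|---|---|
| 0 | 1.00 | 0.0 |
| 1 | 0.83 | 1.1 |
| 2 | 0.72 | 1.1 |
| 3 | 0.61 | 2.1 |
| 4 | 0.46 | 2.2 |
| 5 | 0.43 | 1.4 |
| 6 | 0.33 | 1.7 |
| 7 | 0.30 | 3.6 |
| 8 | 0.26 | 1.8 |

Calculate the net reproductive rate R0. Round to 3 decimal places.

lx·mx by age: 0, 0.913, 0.792, 1.281, 1.012, 0.602, 0.561, 1.08, 0.468
R0 = Σ lx·mx = 6.709 → 6.709

6.709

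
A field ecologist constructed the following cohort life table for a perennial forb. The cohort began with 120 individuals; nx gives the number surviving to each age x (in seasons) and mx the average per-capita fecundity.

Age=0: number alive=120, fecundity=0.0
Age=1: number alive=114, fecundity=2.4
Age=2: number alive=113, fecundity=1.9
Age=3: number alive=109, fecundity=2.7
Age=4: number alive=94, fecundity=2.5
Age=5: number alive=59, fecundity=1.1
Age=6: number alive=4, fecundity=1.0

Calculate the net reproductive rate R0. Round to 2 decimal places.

lx = nx/n0 = nx/120: 1, 0.95, 0.94167…, 0.90833…, 0.78333…, 0.49167…, 0.03333…
lx·mx by age: 0, 2.28, 1.789167…, 2.4525…, 1.958333…, 0.540833…, 0.033333…
R0 = Σ lx·mx = 9.054167… → 9.05

9.05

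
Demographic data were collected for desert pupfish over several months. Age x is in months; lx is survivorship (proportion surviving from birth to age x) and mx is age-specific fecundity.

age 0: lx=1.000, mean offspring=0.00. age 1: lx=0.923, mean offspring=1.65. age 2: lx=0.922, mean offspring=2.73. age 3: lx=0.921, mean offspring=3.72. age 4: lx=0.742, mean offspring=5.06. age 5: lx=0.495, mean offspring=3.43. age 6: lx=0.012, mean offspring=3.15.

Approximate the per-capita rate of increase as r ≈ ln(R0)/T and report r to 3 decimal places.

R0 = Σ lx·mx = 0 + 1.52295 + 2.51706 + 3.42612 + 3.75452 + 1.69785 + 0.0378 = 12.9563
Σ x·lx·mx = 40.56956; T = 40.56956/12.9563 = 3.13126…
r ≈ ln(R0)/T = ln(12.9563)/3.13126… = 0.81807… → 0.818

0.818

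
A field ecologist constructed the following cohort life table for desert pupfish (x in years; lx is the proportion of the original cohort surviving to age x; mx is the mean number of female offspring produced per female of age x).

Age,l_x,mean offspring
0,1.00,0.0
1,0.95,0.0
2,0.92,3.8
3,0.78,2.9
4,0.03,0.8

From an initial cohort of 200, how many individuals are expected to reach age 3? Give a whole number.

156

Expected survivors = N0 · l_3 = 200 × 0.78 = 156 → 156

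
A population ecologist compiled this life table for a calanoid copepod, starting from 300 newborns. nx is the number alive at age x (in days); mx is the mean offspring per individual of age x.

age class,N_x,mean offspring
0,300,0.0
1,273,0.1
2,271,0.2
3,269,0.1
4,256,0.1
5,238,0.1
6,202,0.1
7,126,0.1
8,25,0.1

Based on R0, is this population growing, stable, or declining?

lx = nx/n0 = nx/300: 1, 0.91, 0.90333…, 0.89667…, 0.85333…, 0.79333…, 0.67333…, 0.42, 0.08333…
R0 = Σ lx·mx = 0 + 0.091 + 0.180667… + 0.089667… + 0.085333… + 0.079333… + 0.067333… + 0.042 + 0.008333… = 0.643667…
R0 < 1, so the population is declining.

declining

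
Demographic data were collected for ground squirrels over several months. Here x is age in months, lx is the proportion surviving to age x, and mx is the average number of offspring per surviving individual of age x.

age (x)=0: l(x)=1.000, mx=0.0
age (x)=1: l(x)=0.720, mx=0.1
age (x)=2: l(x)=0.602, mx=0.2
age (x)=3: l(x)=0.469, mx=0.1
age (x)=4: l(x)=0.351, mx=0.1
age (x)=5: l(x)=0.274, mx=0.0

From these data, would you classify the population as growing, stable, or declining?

R0 = Σ lx·mx = 0 + 0.072 + 0.1204 + 0.0469 + 0.0351 + 0 = 0.2744
R0 < 1, so the population is declining.

declining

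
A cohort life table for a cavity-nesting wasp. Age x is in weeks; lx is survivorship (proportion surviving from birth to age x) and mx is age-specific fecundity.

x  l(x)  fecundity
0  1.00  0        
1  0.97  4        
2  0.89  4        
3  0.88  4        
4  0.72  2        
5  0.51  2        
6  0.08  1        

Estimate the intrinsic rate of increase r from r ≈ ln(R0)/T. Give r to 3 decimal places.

R0 = Σ lx·mx = 0 + 3.88 + 3.56 + 3.52 + 1.44 + 1.02 + 0.08 = 13.5
Σ x·lx·mx = 32.9; T = 32.9/13.5 = 2.43704…
r ≈ ln(R0)/T = ln(13.5)/2.43704… = 1.06797… → 1.068

1.068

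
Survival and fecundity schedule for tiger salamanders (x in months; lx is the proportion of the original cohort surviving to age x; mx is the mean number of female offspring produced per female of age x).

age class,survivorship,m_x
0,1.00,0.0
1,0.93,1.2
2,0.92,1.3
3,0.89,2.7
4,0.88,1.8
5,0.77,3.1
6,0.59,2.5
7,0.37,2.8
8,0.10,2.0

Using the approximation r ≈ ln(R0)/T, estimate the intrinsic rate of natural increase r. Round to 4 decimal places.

R0 = Σ lx·mx = 0 + 1.116 + 1.196 + 2.403 + 1.584 + 2.387 + 1.475 + 1.036 + 0.2 = 11.397
Σ x·lx·mx = 46.69; T = 46.69/11.397 = 4.09669…
r ≈ ln(R0)/T = ln(11.397)/4.09669… = 0.593979… → 0.5940

0.5940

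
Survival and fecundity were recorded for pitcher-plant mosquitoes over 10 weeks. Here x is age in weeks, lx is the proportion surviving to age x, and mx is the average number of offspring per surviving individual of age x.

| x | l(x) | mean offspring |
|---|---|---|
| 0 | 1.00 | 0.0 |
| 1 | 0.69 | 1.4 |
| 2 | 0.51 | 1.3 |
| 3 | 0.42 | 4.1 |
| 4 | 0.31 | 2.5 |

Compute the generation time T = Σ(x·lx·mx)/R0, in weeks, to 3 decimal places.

lx·mx: 0, 0.966, 0.663, 1.722, 0.775 → R0 = 4.126
x·lx·mx: 0, 0.966, 1.326, 5.166, 3.1 → Σ = 10.558
T = 10.558 / 4.126 = 2.558895… → 2.559

2.559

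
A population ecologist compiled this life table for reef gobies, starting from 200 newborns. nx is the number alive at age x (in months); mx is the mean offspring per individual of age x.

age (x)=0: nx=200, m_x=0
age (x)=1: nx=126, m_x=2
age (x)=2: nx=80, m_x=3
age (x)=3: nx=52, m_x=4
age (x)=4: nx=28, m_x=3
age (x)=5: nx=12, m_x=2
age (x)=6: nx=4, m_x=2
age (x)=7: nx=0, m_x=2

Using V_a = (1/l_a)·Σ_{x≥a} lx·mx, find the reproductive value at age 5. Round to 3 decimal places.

lx = nx/n0 = nx/200: 1, 0.63, 0.4, 0.26, 0.14, 0.06, 0.02, 0
lx·mx for x ≥ 5: 0.12, 0.04, 0 → sum = 0.16
V_5 = 0.16 / l_5 = 0.16 / 0.06 = 2.666667… → 2.667

2.667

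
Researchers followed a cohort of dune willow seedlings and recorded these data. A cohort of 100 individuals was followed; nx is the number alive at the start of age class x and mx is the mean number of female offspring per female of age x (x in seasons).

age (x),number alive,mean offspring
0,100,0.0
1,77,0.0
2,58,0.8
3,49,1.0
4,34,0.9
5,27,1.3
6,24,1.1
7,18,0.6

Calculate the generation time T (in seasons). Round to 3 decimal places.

lx = nx/n0 = nx/100: 1, 0.77, 0.58, 0.49, 0.34, 0.27, 0.24, 0.18
lx·mx: 0, 0, 0.464, 0.49, 0.306, 0.351, 0.264, 0.108 → R0 = 1.983
x·lx·mx: 0, 0, 0.928, 1.47, 1.224, 1.755, 1.584, 0.756 → Σ = 7.717
T = 7.717 / 1.983 = 3.891578… → 3.892

3.892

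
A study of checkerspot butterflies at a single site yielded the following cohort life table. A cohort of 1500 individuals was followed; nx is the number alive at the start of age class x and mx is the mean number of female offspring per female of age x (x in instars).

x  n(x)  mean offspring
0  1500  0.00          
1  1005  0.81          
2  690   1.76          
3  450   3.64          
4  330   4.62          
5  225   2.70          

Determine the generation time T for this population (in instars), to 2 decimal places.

2.98

lx = nx/n0 = nx/1500: 1, 0.67, 0.46, 0.3, 0.22, 0.15
lx·mx: 0, 0.5427, 0.8096, 1.092, 1.0164, 0.405 → R0 = 3.8657
x·lx·mx: 0, 0.5427, 1.6192, 3.276, 4.0656, 2.025 → Σ = 11.5285
T = 11.5285 / 3.8657 = 2.982254… → 2.98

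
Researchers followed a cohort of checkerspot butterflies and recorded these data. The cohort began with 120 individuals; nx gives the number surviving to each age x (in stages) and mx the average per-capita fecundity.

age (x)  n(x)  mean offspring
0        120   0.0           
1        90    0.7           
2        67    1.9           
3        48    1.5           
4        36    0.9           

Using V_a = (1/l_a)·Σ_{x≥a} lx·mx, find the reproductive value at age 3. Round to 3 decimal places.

lx = nx/n0 = nx/120: 1, 0.75, 0.55833…, 0.4, 0.3
lx·mx for x ≥ 3: 0.6, 0.27 → sum = 0.87
V_3 = 0.87 / l_3 = 0.87 / 0.4 = 2.175 → 2.175

2.175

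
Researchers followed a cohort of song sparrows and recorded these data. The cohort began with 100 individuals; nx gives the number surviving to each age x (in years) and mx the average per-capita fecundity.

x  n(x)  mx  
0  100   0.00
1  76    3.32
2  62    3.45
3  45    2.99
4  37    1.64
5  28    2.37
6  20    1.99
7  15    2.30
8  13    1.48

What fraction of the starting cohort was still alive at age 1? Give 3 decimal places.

0.760

l_1 = n_1/n_0 = 76/100 = 0.76 → 0.760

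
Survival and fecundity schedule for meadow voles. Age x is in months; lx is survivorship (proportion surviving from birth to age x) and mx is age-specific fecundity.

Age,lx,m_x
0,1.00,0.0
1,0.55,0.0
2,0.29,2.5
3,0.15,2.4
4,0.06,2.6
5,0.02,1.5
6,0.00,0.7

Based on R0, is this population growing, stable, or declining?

R0 = Σ lx·mx = 0 + 0 + 0.725 + 0.36 + 0.156 + 0.03 + 0 = 1.271
R0 > 1, so the population is growing.

growing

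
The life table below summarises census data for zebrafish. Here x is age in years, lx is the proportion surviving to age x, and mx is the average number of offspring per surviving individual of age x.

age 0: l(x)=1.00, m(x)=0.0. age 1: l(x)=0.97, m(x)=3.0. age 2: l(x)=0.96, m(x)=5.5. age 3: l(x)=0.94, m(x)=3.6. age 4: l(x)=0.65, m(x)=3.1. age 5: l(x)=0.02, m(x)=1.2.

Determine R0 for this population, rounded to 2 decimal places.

13.61

lx·mx by age: 0, 2.91, 5.28, 3.384, 2.015, 0.024
R0 = Σ lx·mx = 13.613 → 13.61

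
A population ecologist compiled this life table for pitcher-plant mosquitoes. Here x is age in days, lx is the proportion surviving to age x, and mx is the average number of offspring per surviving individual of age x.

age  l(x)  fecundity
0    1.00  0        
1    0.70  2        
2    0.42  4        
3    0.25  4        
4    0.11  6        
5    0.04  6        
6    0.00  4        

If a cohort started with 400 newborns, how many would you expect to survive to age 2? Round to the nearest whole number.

168

Expected survivors = N0 · l_2 = 400 × 0.42 = 168 → 168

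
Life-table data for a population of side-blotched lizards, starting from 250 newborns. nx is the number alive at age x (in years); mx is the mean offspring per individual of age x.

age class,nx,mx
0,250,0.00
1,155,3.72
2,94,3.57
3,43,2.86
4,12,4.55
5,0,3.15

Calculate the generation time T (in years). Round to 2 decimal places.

1.68

lx = nx/n0 = nx/250: 1, 0.62, 0.376, 0.172, 0.048, 0
lx·mx: 0, 2.3064, 1.34232, 0.49192, 0.2184, 0 → R0 = 4.35904
x·lx·mx: 0, 2.3064, 2.68464, 1.47576, 0.8736, 0 → Σ = 7.3404
T = 7.3404 / 4.35904 = 1.683949… → 1.68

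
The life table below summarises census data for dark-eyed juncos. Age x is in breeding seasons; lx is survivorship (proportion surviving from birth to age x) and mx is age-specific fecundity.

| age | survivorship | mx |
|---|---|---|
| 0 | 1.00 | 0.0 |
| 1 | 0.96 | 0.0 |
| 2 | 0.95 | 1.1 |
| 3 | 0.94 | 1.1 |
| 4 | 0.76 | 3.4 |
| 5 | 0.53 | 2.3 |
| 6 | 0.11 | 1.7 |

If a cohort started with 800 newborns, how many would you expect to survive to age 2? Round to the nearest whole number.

760

Expected survivors = N0 · l_2 = 800 × 0.95 = 760 → 760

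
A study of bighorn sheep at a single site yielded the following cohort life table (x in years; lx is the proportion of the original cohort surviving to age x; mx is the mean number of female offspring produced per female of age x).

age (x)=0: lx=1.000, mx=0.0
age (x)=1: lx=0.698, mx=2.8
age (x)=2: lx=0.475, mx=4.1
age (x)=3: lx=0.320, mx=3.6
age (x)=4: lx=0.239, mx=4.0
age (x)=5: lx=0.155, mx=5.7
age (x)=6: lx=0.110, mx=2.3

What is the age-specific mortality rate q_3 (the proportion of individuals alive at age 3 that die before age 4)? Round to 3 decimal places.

q_3 = (l_3 − l_4) / l_3 = (0.32 − 0.239) / 0.32
     = 0.081 / 0.32 = 0.253125 → 0.253

0.253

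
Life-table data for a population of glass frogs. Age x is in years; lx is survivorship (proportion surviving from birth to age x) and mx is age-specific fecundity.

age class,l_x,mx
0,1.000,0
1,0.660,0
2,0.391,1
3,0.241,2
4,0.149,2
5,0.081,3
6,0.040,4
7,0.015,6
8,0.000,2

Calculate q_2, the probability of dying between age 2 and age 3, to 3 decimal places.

q_2 = (l_2 − l_3) / l_2 = (0.391 − 0.241) / 0.391
     = 0.15 / 0.391 = 0.383632… → 0.384

0.384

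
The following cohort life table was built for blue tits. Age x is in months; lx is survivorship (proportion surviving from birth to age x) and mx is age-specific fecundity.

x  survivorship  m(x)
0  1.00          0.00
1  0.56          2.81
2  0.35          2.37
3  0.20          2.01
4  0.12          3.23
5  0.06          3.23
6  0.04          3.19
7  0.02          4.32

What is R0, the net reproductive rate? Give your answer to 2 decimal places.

3.60

lx·mx by age: 0, 1.5736, 0.8295, 0.402, 0.3876, 0.1938, 0.1276, 0.0864
R0 = Σ lx·mx = 3.6005 → 3.60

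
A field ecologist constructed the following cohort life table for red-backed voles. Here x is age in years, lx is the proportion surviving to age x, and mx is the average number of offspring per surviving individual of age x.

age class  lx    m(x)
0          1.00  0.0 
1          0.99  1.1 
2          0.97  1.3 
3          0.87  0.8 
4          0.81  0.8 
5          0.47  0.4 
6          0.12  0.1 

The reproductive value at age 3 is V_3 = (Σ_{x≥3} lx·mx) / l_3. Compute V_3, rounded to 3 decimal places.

lx·mx for x ≥ 3: 0.696, 0.648, 0.188, 0.012 → sum = 1.544
V_3 = 1.544 / l_3 = 1.544 / 0.87 = 1.774713… → 1.775

1.775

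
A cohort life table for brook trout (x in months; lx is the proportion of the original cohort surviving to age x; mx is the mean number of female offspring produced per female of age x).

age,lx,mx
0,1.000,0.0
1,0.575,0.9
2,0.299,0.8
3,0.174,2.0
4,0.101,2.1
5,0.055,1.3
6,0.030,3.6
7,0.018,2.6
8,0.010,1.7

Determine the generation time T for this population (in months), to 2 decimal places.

lx·mx: 0, 0.5175, 0.2392, 0.348, 0.2121, 0.0715, 0.108, 0.0468, 0.017 → R0 = 1.5601
x·lx·mx: 0, 0.5175, 0.4784, 1.044, 0.8484, 0.3575, 0.648, 0.3276, 0.136 → Σ = 4.3574
T = 4.3574 / 1.5601 = 2.793026… → 2.79

2.79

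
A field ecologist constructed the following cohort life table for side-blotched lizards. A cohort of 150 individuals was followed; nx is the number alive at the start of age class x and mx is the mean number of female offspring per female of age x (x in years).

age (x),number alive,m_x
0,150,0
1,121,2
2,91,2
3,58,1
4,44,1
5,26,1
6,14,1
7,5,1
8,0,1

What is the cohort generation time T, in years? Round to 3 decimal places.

lx = nx/n0 = nx/150: 1, 0.80667…, 0.60667…, 0.38667…, 0.29333…, 0.17333…, 0.09333…, 0.03333…, 0
lx·mx: 0, 1.613333…, 1.213333…, 0.386667…, 0.293333…, 0.173333…, 0.093333…, 0.033333…, 0 → R0 = 3.806667…
x·lx·mx: 0, 1.613333…, 2.426667…, 1.16…, 1.173333…, 0.866667…, 0.56…, 0.233333…, 0 → Σ = 8.033333…
T = 8.033333… / 3.806667… = 2.110333… → 2.110

2.110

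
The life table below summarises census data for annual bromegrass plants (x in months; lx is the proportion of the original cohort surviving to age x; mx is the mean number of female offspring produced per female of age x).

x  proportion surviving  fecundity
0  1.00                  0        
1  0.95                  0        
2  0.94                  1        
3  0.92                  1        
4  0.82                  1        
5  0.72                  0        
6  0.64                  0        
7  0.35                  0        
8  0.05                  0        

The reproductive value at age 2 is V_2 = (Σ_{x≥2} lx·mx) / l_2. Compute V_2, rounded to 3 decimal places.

lx·mx for x ≥ 2: 0.94, 0.92, 0.82, 0, 0, 0, 0 → sum = 2.68
V_2 = 2.68 / l_2 = 2.68 / 0.94 = 2.851064… → 2.851

2.851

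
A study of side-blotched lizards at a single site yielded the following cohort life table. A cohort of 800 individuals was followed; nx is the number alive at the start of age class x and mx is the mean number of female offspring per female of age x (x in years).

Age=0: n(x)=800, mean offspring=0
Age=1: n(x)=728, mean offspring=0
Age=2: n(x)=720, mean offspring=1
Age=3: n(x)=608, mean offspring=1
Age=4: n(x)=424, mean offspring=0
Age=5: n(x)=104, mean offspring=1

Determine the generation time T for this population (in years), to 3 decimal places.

2.642

lx = nx/n0 = nx/800: 1, 0.91, 0.9, 0.76, 0.53, 0.13
lx·mx: 0, 0, 0.9, 0.76, 0, 0.13 → R0 = 1.79
x·lx·mx: 0, 0, 1.8, 2.28, 0, 0.65 → Σ = 4.73
T = 4.73 / 1.79 = 2.642458… → 2.642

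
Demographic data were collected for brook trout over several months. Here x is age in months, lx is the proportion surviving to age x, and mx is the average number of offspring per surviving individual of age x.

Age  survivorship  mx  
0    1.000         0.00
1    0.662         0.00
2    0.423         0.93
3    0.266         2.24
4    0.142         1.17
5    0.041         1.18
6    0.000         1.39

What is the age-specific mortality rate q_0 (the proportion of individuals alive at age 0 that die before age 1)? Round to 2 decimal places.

q_0 = (l_0 − l_1) / l_0 = (1 − 0.662) / 1
     = 0.338 / 1 = 0.338 → 0.34

0.34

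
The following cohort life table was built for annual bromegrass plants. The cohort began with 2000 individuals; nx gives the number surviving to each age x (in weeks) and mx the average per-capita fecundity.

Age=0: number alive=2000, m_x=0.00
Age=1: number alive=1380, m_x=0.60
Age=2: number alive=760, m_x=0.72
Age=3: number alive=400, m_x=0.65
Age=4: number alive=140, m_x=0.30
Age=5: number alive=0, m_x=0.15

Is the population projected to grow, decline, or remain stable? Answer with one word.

declining

lx = nx/n0 = nx/2000: 1, 0.69, 0.38, 0.2, 0.07, 0
R0 = Σ lx·mx = 0 + 0.414 + 0.2736 + 0.13 + 0.021 + 0 = 0.8386
R0 < 1, so the population is declining.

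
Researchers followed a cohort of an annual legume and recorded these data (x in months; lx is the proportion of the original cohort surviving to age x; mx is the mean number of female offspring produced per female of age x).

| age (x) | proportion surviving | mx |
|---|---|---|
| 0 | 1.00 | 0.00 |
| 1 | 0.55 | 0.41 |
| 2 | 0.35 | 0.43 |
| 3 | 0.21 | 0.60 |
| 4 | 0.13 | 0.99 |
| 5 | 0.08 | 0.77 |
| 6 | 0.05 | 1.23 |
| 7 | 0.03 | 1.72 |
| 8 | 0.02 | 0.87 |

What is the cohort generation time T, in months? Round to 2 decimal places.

lx·mx: 0, 0.2255, 0.1505, 0.126, 0.1287, 0.0616, 0.0615, 0.0516, 0.0174 → R0 = 0.8228
x·lx·mx: 0, 0.2255, 0.301, 0.378, 0.5148, 0.308, 0.369, 0.3612, 0.1392 → Σ = 2.5967
T = 2.5967 / 0.8228 = 3.155931… → 3.16

3.16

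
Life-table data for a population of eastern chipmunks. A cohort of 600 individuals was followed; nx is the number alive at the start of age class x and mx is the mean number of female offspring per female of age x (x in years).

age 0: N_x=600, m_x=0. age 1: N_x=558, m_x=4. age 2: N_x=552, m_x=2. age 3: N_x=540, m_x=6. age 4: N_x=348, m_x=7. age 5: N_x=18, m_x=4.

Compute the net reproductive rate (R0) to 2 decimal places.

lx = nx/n0 = nx/600: 1, 0.93, 0.92, 0.9, 0.58, 0.03
lx·mx by age: 0, 3.72, 1.84, 5.4, 4.06, 0.12
R0 = Σ lx·mx = 15.14 → 15.14

15.14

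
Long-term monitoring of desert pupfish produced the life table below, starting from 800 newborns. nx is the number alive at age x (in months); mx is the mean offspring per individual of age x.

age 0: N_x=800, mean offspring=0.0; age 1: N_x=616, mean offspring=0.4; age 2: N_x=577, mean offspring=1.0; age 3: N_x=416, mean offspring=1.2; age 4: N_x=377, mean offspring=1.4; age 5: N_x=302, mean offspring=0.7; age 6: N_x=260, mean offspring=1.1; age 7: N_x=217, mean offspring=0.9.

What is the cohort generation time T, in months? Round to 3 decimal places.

lx = nx/n0 = nx/800: 1, 0.77, 0.72125, 0.52, 0.47125, 0.3775, 0.325, 0.27125
lx·mx: 0, 0.308, 0.72125, 0.624, 0.65975, 0.26425, 0.3575, 0.244125 → R0 = 3.178875
x·lx·mx: 0, 0.308, 1.4425, 1.872, 2.639, 1.32125, 2.145, 1.708875 → Σ = 11.436625
T = 11.436625 / 3.178875 = 3.597696… → 3.598

3.598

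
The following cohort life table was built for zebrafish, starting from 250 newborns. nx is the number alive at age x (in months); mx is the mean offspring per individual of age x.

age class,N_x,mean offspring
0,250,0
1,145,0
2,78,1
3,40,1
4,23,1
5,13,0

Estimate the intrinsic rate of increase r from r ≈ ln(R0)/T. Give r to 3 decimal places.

lx = nx/n0 = nx/250: 1, 0.58, 0.312, 0.16, 0.092, 0.052
R0 = Σ lx·mx = 0 + 0 + 0.312 + 0.16 + 0.092 + 0 = 0.564
Σ x·lx·mx = 1.472; T = 1.472/0.564 = 2.60993…
r ≈ ln(R0)/T = ln(0.564)/2.60993… = -0.21943… → -0.219

-0.219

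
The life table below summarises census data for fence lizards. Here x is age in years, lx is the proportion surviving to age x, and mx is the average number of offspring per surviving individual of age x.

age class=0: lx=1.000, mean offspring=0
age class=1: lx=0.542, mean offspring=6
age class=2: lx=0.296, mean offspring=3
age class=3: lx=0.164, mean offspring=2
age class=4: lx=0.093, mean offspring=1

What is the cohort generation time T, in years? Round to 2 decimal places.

1.40

lx·mx: 0, 3.252, 0.888, 0.328, 0.093 → R0 = 4.561
x·lx·mx: 0, 3.252, 1.776, 0.984, 0.372 → Σ = 6.384
T = 6.384 / 4.561 = 1.399693… → 1.40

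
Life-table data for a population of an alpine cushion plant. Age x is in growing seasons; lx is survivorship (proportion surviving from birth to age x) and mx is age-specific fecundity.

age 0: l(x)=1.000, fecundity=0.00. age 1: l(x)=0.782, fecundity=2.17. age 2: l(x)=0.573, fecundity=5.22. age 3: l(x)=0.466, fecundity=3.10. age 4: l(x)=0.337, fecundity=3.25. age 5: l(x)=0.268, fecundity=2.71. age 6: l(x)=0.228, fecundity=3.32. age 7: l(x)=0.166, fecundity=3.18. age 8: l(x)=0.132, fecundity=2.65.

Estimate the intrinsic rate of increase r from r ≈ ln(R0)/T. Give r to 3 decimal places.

R0 = Σ lx·mx = 0 + 1.69694 + 2.99106 + 1.4446 + 1.09525 + 0.72628 + 0.75696 + 0.52788 + 0.3498 = 9.58877
Σ x·lx·mx = 31.06058; T = 31.06058/9.58877 = 3.23927…
r ≈ ln(R0)/T = ln(9.58877)/3.23927… = 0.69787… → 0.698

0.698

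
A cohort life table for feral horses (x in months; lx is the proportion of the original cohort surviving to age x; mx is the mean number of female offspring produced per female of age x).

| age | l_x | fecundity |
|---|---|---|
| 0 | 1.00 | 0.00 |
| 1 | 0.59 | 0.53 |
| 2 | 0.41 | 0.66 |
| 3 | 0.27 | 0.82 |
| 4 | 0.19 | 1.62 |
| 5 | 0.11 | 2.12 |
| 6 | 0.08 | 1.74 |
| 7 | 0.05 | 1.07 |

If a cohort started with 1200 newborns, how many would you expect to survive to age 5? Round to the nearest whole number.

132

Expected survivors = N0 · l_5 = 1200 × 0.11 = 132 → 132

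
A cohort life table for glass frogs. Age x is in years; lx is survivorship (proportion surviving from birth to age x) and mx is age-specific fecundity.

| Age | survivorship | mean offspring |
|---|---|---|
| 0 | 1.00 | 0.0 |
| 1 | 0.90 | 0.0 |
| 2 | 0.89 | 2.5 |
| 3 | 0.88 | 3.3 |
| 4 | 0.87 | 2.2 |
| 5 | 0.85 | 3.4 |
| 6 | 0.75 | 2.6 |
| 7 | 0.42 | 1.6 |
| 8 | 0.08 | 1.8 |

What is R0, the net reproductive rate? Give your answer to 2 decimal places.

lx·mx by age: 0, 0, 2.225, 2.904, 1.914, 2.89, 1.95, 0.672, 0.144
R0 = Σ lx·mx = 12.699 → 12.70

12.70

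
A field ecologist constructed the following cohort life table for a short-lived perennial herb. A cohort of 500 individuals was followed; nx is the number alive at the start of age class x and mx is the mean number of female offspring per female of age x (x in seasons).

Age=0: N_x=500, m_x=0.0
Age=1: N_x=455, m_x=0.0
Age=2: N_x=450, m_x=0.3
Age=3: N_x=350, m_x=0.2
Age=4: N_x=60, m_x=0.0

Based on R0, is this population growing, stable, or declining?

declining

lx = nx/n0 = nx/500: 1, 0.91, 0.9, 0.7, 0.12
R0 = Σ lx·mx = 0 + 0 + 0.27 + 0.14 + 0 = 0.41
R0 < 1, so the population is declining.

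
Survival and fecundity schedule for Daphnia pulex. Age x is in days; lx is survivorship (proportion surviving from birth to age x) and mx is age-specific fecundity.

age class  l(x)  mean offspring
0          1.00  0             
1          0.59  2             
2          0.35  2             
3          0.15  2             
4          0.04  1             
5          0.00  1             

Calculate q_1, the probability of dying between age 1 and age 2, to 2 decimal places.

0.41

q_1 = (l_1 − l_2) / l_1 = (0.59 − 0.35) / 0.59
     = 0.24 / 0.59 = 0.40678… → 0.41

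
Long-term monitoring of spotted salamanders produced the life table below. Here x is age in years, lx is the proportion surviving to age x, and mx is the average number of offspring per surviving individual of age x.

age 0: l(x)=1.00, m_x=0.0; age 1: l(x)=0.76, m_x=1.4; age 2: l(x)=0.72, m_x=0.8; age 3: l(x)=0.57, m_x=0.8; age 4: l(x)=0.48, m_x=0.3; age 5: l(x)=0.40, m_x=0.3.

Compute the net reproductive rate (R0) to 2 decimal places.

lx·mx by age: 0, 1.064, 0.576, 0.456, 0.144, 0.12
R0 = Σ lx·mx = 2.36 → 2.36

2.36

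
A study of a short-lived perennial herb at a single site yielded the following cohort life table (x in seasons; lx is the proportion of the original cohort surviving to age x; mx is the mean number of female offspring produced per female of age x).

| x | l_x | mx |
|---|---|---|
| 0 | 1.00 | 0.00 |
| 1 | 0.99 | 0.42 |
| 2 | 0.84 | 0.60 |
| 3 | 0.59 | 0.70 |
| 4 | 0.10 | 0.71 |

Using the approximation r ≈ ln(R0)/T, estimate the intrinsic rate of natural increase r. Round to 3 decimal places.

0.162

R0 = Σ lx·mx = 0 + 0.4158 + 0.504 + 0.413 + 0.071 = 1.4038
Σ x·lx·mx = 2.9468; T = 2.9468/1.4038 = 2.09916…
r ≈ ln(R0)/T = ln(1.4038)/2.09916… = 0.16158… → 0.162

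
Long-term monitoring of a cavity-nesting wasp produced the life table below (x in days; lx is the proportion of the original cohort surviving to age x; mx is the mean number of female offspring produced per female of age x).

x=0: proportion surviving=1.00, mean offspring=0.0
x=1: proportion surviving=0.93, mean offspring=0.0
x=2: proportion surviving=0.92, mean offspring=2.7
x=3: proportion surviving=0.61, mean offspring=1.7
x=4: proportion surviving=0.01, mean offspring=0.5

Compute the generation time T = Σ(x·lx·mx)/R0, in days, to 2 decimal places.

2.30

lx·mx: 0, 0, 2.484, 1.037, 0.005 → R0 = 3.526
x·lx·mx: 0, 0, 4.968, 3.111, 0.02 → Σ = 8.099
T = 8.099 / 3.526 = 2.296937… → 2.30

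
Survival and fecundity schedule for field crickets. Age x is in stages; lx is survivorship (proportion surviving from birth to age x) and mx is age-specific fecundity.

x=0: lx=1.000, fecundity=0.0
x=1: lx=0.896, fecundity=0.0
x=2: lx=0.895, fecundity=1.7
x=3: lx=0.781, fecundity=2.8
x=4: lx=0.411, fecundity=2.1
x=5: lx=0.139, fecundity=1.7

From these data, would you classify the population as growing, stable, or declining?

R0 = Σ lx·mx = 0 + 0 + 1.5215 + 2.1868 + 0.8631 + 0.2363 = 4.8077
R0 > 1, so the population is growing.

growing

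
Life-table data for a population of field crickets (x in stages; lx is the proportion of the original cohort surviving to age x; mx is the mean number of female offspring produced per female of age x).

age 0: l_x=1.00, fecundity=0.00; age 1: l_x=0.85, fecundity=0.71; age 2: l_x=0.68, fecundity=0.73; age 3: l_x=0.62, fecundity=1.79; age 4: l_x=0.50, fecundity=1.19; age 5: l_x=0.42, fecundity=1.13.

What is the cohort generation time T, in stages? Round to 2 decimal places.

2.95

lx·mx: 0, 0.6035, 0.4964, 1.1098, 0.595, 0.4746 → R0 = 3.2793
x·lx·mx: 0, 0.6035, 0.9928, 3.3294, 2.38, 2.373 → Σ = 9.6787
T = 9.6787 / 3.2793 = 2.951453… → 2.95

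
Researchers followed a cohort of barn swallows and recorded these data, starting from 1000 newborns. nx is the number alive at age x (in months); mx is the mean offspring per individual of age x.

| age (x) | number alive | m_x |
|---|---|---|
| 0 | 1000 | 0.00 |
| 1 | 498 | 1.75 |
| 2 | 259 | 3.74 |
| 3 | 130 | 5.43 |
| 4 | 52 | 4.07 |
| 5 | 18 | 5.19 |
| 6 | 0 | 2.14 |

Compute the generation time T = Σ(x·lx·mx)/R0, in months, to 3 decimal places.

lx = nx/n0 = nx/1000: 1, 0.498, 0.259, 0.13, 0.052, 0.018, 0
lx·mx: 0, 0.8715, 0.96866, 0.7059, 0.21164, 0.09342, 0 → R0 = 2.85112
x·lx·mx: 0, 0.8715, 1.93732, 2.1177, 0.84656, 0.4671, 0 → Σ = 6.24018
T = 6.24018 / 2.85112 = 2.188677… → 2.189

2.189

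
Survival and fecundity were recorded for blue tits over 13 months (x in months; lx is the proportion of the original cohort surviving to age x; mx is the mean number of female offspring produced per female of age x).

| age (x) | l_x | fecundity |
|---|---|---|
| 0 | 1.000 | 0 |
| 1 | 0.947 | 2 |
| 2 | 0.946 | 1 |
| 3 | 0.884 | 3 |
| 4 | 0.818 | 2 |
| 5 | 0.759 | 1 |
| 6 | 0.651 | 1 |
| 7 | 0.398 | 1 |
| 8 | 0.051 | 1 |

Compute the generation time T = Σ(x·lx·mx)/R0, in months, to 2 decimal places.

3.25

lx·mx: 0, 1.894, 0.946, 2.652, 1.636, 0.759, 0.651, 0.398, 0.051 → R0 = 8.987
x·lx·mx: 0, 1.894, 1.892, 7.956, 6.544, 3.795, 3.906, 2.786, 0.408 → Σ = 29.181
T = 29.181 / 8.987 = 3.247023… → 3.25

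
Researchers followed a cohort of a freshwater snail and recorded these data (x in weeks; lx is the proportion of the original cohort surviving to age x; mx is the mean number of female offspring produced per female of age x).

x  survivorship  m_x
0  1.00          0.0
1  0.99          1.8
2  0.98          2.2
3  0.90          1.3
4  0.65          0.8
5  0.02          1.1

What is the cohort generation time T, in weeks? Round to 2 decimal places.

lx·mx: 0, 1.782, 2.156, 1.17, 0.52, 0.022 → R0 = 5.65
x·lx·mx: 0, 1.782, 4.312, 3.51, 2.08, 0.11 → Σ = 11.794
T = 11.794 / 5.65 = 2.087434… → 2.09

2.09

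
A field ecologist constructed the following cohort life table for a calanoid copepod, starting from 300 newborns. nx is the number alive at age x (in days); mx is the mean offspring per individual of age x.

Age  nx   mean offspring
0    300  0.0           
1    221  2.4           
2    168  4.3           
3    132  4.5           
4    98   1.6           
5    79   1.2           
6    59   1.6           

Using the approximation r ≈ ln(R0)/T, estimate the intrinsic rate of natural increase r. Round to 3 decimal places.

0.804

lx = nx/n0 = nx/300: 1, 0.73667…, 0.56, 0.44, 0.32667…, 0.26333…, 0.19667…
R0 = Σ lx·mx = 0 + 1.768… + 2.408 + 1.98 + 0.52267… + 0.316… + 0.31467… = 7.309333…
Σ x·lx·mx = 18.082667…; T = 18.082667…/7.309333… = 2.47391…
r ≈ ln(R0)/T = ln(7.309333…)/2.47391… = 0.80405… → 0.804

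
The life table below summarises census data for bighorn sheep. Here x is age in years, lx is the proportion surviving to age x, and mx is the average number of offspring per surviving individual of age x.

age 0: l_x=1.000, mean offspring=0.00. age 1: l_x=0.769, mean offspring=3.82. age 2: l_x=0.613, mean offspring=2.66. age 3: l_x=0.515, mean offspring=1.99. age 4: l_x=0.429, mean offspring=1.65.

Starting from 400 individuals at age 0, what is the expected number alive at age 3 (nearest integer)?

Expected survivors = N0 · l_3 = 400 × 0.515 = 206 → 206

206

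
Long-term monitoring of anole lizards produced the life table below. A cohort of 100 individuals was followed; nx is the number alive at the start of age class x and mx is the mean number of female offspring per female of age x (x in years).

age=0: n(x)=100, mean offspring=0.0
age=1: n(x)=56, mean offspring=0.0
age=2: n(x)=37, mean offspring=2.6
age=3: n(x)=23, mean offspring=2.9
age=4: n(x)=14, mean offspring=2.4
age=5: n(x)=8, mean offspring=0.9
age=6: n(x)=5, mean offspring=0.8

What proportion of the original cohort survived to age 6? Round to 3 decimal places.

0.050

l_6 = n_6/n_0 = 5/100 = 0.05 → 0.050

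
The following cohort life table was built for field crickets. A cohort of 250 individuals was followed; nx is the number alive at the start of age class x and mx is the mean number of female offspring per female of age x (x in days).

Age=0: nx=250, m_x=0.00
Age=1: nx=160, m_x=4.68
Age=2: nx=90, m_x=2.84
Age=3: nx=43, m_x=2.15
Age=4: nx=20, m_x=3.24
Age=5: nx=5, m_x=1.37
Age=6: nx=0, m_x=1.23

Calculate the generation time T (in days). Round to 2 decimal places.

1.57

lx = nx/n0 = nx/250: 1, 0.64, 0.36, 0.172, 0.08, 0.02, 0
lx·mx: 0, 2.9952, 1.0224, 0.3698, 0.2592, 0.0274, 0 → R0 = 4.674
x·lx·mx: 0, 2.9952, 2.0448, 1.1094, 1.0368, 0.137, 0 → Σ = 7.3232
T = 7.3232 / 4.674 = 1.566795… → 1.57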